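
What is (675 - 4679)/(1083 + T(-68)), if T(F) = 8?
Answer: -4004/1091 ≈ -3.6700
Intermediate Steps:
(675 - 4679)/(1083 + T(-68)) = (675 - 4679)/(1083 + 8) = -4004/1091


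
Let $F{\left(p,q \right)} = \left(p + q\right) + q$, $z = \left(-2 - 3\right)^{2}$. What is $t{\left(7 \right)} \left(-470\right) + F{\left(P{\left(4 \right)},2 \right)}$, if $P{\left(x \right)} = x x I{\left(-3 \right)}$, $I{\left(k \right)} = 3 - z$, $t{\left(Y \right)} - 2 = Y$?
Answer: $-4578$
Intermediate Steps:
$z = 25$ ($z = \left(-5\right)^{2} = 25$)
$t{\left(Y \right)} = 2 + Y$
$I{\left(k \right)} = -22$ ($I{\left(k \right)} = 3 - 25 = -22$)
$P{\left(x \right)} = - 22 x^{2}$ ($P{\left(x \right)} = x x \left(-22\right) = x^{2} \left(-22\right) = - 22 x^{2}$)
$F{\left(p,q \right)} = p + 2 q$
$t{\left(7 \right)} \left(-470\right) + F{\left(P{\left(4 \right)},2 \right)} = \left(2 + 7\right) \left(-470\right) + \left(- 22 \cdot 4^{2} + 2 \cdot 2\right) = 9 \left(-470\right) + \left(\left(-22\right) 16 + 4\right) = -4230 + \left(-352 + 4\right) = -4230 - 348 = -4578$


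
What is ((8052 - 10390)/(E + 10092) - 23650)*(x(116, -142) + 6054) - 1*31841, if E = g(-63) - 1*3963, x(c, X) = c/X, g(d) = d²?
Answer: -51330974655583/358479 ≈ -1.4319e+8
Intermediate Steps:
E = 6 (E = (-63)² - 1*3963 = 3969 - 3963 = 6)
((8052 - 10390)/(E + 10092) - 23650)*(x(116, -142) + 6054) - 1*31841 = ((8052 - 10390)/(6 + 10092) - 23650)*(116/(-142) + 6054) - 1*31841 = (-2338/10098 - 23650)*(116*(-1/142) + 6054) - 31841 = (-2338*1/10098 - 23650)*(-58/71 + 6054) - 31841 = (-1169/5049 - 23650)*(429776/71) - 31841 = -119410019/5049*429776/71 - 31841 = -51319560325744/358479 - 31841 = -51330974655583/358479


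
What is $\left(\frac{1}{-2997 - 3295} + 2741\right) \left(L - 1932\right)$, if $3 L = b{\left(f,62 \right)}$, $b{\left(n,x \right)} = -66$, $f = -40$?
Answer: $- \frac{16849704467}{3146} \approx -5.3559 \cdot 10^{6}$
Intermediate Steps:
$L = -22$ ($L = \frac{1}{3} \left(-66\right) = -22$)
$\left(\frac{1}{-2997 - 3295} + 2741\right) \left(L - 1932\right) = \left(\frac{1}{-2997 - 3295} + 2741\right) \left(-22 - 1932\right) = \left(\frac{1}{-6292} + 2741\right) \left(-1954\right) = \left(- \frac{1}{6292} + 2741\right) \left(-1954\right) = \frac{17246371}{6292} \left(-1954\right) = - \frac{16849704467}{3146}$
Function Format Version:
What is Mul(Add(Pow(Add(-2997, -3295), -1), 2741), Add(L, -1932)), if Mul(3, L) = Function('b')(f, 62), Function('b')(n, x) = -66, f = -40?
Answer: Rational(-16849704467, 3146) ≈ -5.3559e+6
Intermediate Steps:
L = -22 (L = Mul(Rational(1, 3), -66) = -22)
Mul(Add(Pow(Add(-2997, -3295), -1), 2741), Add(L, -1932)) = Mul(Add(Pow(Add(-2997, -3295), -1), 2741), Add(-22, -1932)) = Mul(Add(Pow(-6292, -1), 2741), -1954) = Mul(Add(Rational(-1, 6292), 2741), -1954) = Mul(Rational(17246371, 6292), -1954) = Rational(-16849704467, 3146)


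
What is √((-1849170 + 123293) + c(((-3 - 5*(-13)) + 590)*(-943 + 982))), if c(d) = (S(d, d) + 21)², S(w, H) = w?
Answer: 2*√161481431 ≈ 25415.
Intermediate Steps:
c(d) = (21 + d)² (c(d) = (d + 21)² = (21 + d)²)
√((-1849170 + 123293) + c(((-3 - 5*(-13)) + 590)*(-943 + 982))) = √((-1849170 + 123293) + (21 + ((-3 - 5*(-13)) + 590)*(-943 + 982))²) = √(-1725877 + (21 + ((-3 + 65) + 590)*39)²) = √(-1725877 + (21 + (62 + 590)*39)²) = √(-1725877 + (21 + 652*39)²) = √(-1725877 + (21 + 25428)²) = √(-1725877 + 25449²) = √(-1725877 + 647651601) = √645925724 = 2*√161481431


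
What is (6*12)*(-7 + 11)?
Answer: 288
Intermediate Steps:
(6*12)*(-7 + 11) = 72*4 = 288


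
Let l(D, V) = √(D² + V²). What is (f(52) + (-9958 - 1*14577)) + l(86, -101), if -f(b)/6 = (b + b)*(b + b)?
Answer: -89431 + √17597 ≈ -89298.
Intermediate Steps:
f(b) = -24*b² (f(b) = -6*(b + b)*(b + b) = -6*2*b*2*b = -24*b²)
(f(52) + (-9958 - 1*14577)) + l(86, -101) = (-24*52² + (-9958 - 1*14577)) + √(86² + (-101)²) = (-24*2704 + (-9958 - 14577)) + √(7396 + 10201) = (-64896 - 24535) + √17597 = -89431 + √17597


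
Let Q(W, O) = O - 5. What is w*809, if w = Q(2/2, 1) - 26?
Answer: -24270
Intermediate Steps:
Q(W, O) = -5 + O
w = -30 (w = (-5 + 1) - 26 = -4 - 26 = -30)
w*809 = -30*809 = -24270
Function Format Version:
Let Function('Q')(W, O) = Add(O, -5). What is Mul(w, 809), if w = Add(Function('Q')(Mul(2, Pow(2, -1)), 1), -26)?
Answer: -24270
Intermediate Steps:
Function('Q')(W, O) = Add(-5, O)
w = -30 (w = Add(Add(-5, 1), -26) = Add(-4, -26) = -30)
Mul(w, 809) = Mul(-30, 809) = -24270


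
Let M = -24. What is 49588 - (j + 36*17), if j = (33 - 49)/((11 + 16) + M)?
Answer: 146944/3 ≈ 48981.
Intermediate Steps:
j = -16/3 (j = (33 - 49)/((11 + 16) - 24) = -16/(27 - 24) = -16/3 ≈ -5.3333)
49588 - (j + 36*17) = 49588 - (-16/3 + 36*17) = 49588 - (-16/3 + 612) = 49588 - 1*1820/3 = 49588 - 1820/3 = 146944/3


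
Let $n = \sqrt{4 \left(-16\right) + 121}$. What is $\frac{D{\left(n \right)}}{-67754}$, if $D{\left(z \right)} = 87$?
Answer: $- \frac{87}{67754} \approx -0.0012841$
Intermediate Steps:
$n = \sqrt{57}$ ($n = \sqrt{-64 + 121} = \sqrt{57} \approx 7.5498$)
$\frac{D{\left(n \right)}}{-67754} = \frac{87}{-67754} = 87 \left(- \frac{1}{67754}\right) = - \frac{87}{67754}$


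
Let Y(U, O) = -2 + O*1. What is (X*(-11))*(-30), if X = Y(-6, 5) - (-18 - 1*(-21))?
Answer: 0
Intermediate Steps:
Y(U, O) = -2 + O
X = 0 (X = (-2 + 5) - (-18 - 1*(-21)) = 3 - (-18 + 21) = 3 - 1*3 = 3 - 3 = 0)
(X*(-11))*(-30) = (0*(-11))*(-30) = 0*(-30) = 0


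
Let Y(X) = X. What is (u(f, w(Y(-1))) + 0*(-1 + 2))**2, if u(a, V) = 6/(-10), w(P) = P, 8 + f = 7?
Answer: 9/25 ≈ 0.36000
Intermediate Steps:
f = -1 (f = -8 + 7 = -1)
u(a, V) = -3/5 (u(a, V) = 6*(-1/10) = -3/5)
(u(f, w(Y(-1))) + 0*(-1 + 2))**2 = (-3/5 + 0*(-1 + 2))**2 = (-3/5 + 0*1)**2 = (-3/5 + 0)**2 = (-3/5)**2 = 9/25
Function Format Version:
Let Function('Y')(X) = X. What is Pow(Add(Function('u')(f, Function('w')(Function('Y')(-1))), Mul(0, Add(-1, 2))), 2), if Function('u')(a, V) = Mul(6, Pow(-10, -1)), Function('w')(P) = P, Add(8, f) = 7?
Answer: Rational(9, 25) ≈ 0.36000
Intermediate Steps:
f = -1 (f = Add(-8, 7) = -1)
Function('u')(a, V) = Rational(-3, 5) (Function('u')(a, V) = Mul(6, Rational(-1, 10)) = Rational(-3, 5))
Pow(Add(Function('u')(f, Function('w')(Function('Y')(-1))), Mul(0, Add(-1, 2))), 2) = Pow(Add(Rational(-3, 5), Mul(0, Add(-1, 2))), 2) = Pow(Add(Rational(-3, 5), Mul(0, 1)), 2) = Pow(Add(Rational(-3, 5), 0), 2) = Pow(Rational(-3, 5), 2) = Rational(9, 25)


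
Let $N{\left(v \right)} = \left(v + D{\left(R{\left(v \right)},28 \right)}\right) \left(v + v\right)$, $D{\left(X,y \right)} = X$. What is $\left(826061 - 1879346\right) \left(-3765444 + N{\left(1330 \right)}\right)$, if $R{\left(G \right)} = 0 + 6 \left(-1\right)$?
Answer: $256584439140$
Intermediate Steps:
$R{\left(G \right)} = -6$ ($R{\left(G \right)} = 0 - 6 = -6$)
$N{\left(v \right)} = 2 v \left(-6 + v\right)$ ($N{\left(v \right)} = \left(v - 6\right) \left(v + v\right) = \left(-6 + v\right) 2 v = 2 v \left(-6 + v\right)$)
$\left(826061 - 1879346\right) \left(-3765444 + N{\left(1330 \right)}\right) = \left(826061 - 1879346\right) \left(-3765444 + 2 \cdot 1330 \left(-6 + 1330\right)\right) = - 1053285 \left(-3765444 + 2 \cdot 1330 \cdot 1324\right) = - 1053285 \left(-3765444 + 3521840\right) = \left(-1053285\right) \left(-243604\right) = 256584439140$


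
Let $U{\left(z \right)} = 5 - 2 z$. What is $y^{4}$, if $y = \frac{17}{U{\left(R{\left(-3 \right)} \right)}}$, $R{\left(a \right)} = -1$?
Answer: $\frac{83521}{2401} \approx 34.786$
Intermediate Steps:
$y = \frac{17}{7}$ ($y = \frac{17}{5 - -2} = \frac{17}{5 + 2} = \frac{17}{7} \approx 2.4286$)
$y^{4} = \left(\frac{17}{7}\right)^{4} = \frac{83521}{2401}$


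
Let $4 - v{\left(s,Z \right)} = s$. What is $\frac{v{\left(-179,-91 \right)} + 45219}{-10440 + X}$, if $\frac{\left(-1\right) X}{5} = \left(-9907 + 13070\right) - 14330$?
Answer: $\frac{6486}{6485} \approx 1.0002$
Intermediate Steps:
$v{\left(s,Z \right)} = 4 - s$
$X = 55835$ ($X = - 5 \left(\left(-9907 + 13070\right) - 14330\right) = - 5 \left(3163 - 14330\right) = \left(-5\right) \left(-11167\right) = 55835$)
$\frac{v{\left(-179,-91 \right)} + 45219}{-10440 + X} = \frac{\left(4 - -179\right) + 45219}{-10440 + 55835} = \frac{\left(4 + 179\right) + 45219}{45395} = \left(183 + 45219\right) \frac{1}{45395} = 45402 \cdot \frac{1}{45395} = \frac{6486}{6485}$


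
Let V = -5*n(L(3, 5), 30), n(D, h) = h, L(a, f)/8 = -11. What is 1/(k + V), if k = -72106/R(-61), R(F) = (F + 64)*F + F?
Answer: 122/17753 ≈ 0.0068721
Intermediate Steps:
L(a, f) = -88 (L(a, f) = 8*(-11) = -88)
R(F) = F + F*(64 + F) (R(F) = (64 + F)*F + F = F*(64 + F) + F = F + F*(64 + F))
k = 36053/122 (k = -72106*(-1/(61*(65 - 61))) = -72106/((-61*4)) = -72106/(-244) = -72106*(-1/244) = 36053/122 ≈ 295.52)
V = -150 (V = -5*30 = -150)
1/(k + V) = 1/(36053/122 - 150) = 1/(17753/122) = 122/17753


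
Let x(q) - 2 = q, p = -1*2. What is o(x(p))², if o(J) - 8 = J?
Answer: 64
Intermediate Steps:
p = -2
x(q) = 2 + q
o(J) = 8 + J
o(x(p))² = (8 + (2 - 2))² = (8 + 0)² = 8² = 64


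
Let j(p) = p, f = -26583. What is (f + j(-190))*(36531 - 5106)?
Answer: -841341525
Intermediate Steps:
(f + j(-190))*(36531 - 5106) = (-26583 - 190)*(36531 - 5106) = -26773*31425 = -841341525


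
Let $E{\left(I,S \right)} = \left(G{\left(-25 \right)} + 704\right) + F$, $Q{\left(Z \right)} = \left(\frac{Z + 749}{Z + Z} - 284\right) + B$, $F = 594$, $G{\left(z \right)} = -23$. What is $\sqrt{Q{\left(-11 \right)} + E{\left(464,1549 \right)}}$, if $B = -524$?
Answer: $\frac{4 \sqrt{3278}}{11} \approx 20.82$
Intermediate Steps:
$Q{\left(Z \right)} = -808 + \frac{749 + Z}{2 Z}$ ($Q{\left(Z \right)} = \left(\frac{Z + 749}{Z + Z} - 284\right) - 524 = \left(\frac{749 + Z}{2 Z} - 284\right) - 524 = \left(-284 + \frac{749 + Z}{2 Z}\right) - 524 = -808 + \frac{749 + Z}{2 Z}$)
$E{\left(I,S \right)} = 1275$ ($E{\left(I,S \right)} = \left(-23 + 704\right) + 594 = 681 + 594 = 1275$)
$\sqrt{Q{\left(-11 \right)} + E{\left(464,1549 \right)}} = \sqrt{\frac{749 - -17765}{2 \left(-11\right)} + 1275} = \sqrt{\frac{1}{2} \left(- \frac{1}{11}\right) \left(749 + 17765\right) + 1275} = \sqrt{\frac{1}{2} \left(- \frac{1}{11}\right) 18514 + 1275} = \sqrt{- \frac{9257}{11} + 1275} = \sqrt{\frac{4768}{11}} = \frac{4 \sqrt{3278}}{11}$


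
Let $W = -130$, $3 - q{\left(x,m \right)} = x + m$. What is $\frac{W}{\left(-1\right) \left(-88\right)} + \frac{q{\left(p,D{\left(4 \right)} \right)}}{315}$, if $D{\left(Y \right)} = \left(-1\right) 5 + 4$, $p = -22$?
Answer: $- \frac{19331}{13860} \approx -1.3947$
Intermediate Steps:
$D{\left(Y \right)} = -1$ ($D{\left(Y \right)} = -5 + 4 = -1$)
$q{\left(x,m \right)} = 3 - m - x$ ($q{\left(x,m \right)} = 3 - \left(x + m\right) = 3 - \left(m + x\right) = 3 - m - x$)
$\frac{W}{\left(-1\right) \left(-88\right)} + \frac{q{\left(p,D{\left(4 \right)} \right)}}{315} = - \frac{130}{\left(-1\right) \left(-88\right)} + \frac{3 - -1 - -22}{315} = - \frac{130}{88} + \left(3 + 1 + 22\right) \frac{1}{315} = \left(-130\right) \frac{1}{88} + 26 \cdot \frac{1}{315} = - \frac{65}{44} + \frac{26}{315} = - \frac{19331}{13860}$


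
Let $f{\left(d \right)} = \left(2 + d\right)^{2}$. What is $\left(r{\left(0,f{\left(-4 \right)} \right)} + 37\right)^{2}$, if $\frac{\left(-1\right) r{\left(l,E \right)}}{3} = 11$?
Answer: $16$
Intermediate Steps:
$r{\left(l,E \right)} = -33$ ($r{\left(l,E \right)} = \left(-3\right) 11 = -33$)
$\left(r{\left(0,f{\left(-4 \right)} \right)} + 37\right)^{2} = \left(-33 + 37\right)^{2} = 4^{2} = 16$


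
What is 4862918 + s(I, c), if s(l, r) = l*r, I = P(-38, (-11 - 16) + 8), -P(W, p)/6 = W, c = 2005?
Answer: 5320058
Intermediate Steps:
P(W, p) = -6*W
I = 228 (I = -6*(-38) = 228)
4862918 + s(I, c) = 4862918 + 228*2005 = 4862918 + 457140 = 5320058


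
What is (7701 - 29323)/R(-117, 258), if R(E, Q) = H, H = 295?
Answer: -21622/295 ≈ -73.295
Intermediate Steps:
R(E, Q) = 295
(7701 - 29323)/R(-117, 258) = (7701 - 29323)/295 = -21622*1/295 = -21622/295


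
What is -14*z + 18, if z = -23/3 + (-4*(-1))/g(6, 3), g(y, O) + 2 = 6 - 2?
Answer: 292/3 ≈ 97.333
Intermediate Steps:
g(y, O) = 2 (g(y, O) = -2 + (6 - 2) = -2 + 4 = 2)
z = -17/3 (z = -23/3 - 4*(-1)/2 = -23*⅓ + 4*(½) = -23/3 + 2 = -17/3 ≈ -5.6667)
-14*z + 18 = -14*(-17/3) + 18 = 238/3 + 18 = 292/3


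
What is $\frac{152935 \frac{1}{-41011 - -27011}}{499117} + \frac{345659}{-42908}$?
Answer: $- \frac{120767326278849}{14991278565200} \approx -8.0558$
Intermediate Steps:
$\frac{152935 \frac{1}{-41011 - -27011}}{499117} + \frac{345659}{-42908} = \frac{152935}{-41011 + 27011} \cdot \frac{1}{499117} + 345659 \left(- \frac{1}{42908}\right) = \frac{152935}{-14000} \cdot \frac{1}{499117} - \frac{345659}{42908} = 152935 \left(- \frac{1}{14000}\right) \frac{1}{499117} - \frac{345659}{42908} = \left(- \frac{30587}{2800}\right) \frac{1}{499117} - \frac{345659}{42908} = - \frac{30587}{1397527600} - \frac{345659}{42908} = - \frac{120767326278849}{14991278565200}$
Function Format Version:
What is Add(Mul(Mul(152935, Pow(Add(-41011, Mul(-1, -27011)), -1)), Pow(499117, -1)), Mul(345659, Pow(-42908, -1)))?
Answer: Rational(-120767326278849, 14991278565200) ≈ -8.0558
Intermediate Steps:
Add(Mul(Mul(152935, Pow(Add(-41011, Mul(-1, -27011)), -1)), Pow(499117, -1)), Mul(345659, Pow(-42908, -1))) = Add(Mul(Mul(152935, Pow(Add(-41011, 27011), -1)), Rational(1, 499117)), Mul(345659, Rational(-1, 42908))) = Add(Mul(Mul(152935, Pow(-14000, -1)), Rational(1, 499117)), Rational(-345659, 42908)) = Add(Mul(Mul(152935, Rational(-1, 14000)), Rational(1, 499117)), Rational(-345659, 42908)) = Add(Mul(Rational(-30587, 2800), Rational(1, 499117)), Rational(-345659, 42908)) = Add(Rational(-30587, 1397527600), Rational(-345659, 42908)) = Rational(-120767326278849, 14991278565200)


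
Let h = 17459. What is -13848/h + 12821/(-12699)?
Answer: -23511623/13041873 ≈ -1.8028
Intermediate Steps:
-13848/h + 12821/(-12699) = -13848/17459 + 12821/(-12699) = -13848*1/17459 + 12821*(-1/12699) = -13848/17459 - 12821/12699 = -23511623/13041873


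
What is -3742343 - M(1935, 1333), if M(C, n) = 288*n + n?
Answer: -4127580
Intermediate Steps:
M(C, n) = 289*n
-3742343 - M(1935, 1333) = -3742343 - 289*1333 = -3742343 - 1*385237 = -3742343 - 385237 = -4127580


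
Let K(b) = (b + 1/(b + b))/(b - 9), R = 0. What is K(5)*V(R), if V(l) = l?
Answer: 0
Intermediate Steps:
K(b) = (b + 1/(2*b))/(-9 + b)
K(5)*V(R) = ((½ + 5²)/(5*(-9 + 5)))*0 = ((⅕)*(½ + 25)/(-4))*0 = ((⅕)*(-¼)*(51/2))*0 = -51/40*0 = 0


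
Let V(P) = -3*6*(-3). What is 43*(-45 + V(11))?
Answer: 387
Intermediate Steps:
V(P) = 54 (V(P) = -18*(-3) = 54)
43*(-45 + V(11)) = 43*(-45 + 54) = 43*9 = 387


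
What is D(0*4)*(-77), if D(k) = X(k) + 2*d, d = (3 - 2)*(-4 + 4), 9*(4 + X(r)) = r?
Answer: 308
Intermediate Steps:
X(r) = -4 + r/9
d = 0 (d = 1*0 = 0)
D(k) = -4 + k/9 (D(k) = (-4 + k/9) + 2*0 = (-4 + k/9) + 0 = -4 + k/9)
D(0*4)*(-77) = (-4 + (0*4)/9)*(-77) = (-4 + (⅑)*0)*(-77) = (-4 + 0)*(-77) = -4*(-77) = 308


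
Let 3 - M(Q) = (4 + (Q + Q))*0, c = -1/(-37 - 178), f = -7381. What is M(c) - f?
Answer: 7384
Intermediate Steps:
c = 1/215 (c = -1/(-215) = -1*(-1/215) = 1/215 ≈ 0.0046512)
M(Q) = 3 (M(Q) = 3 - (4 + (Q + Q))*0 = 3 - (4 + 2*Q)*0 = 3 - 1*0 = 3 + 0 = 3)
M(c) - f = 3 - 1*(-7381) = 3 + 7381 = 7384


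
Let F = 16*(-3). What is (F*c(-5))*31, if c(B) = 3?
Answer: -4464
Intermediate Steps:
F = -48
(F*c(-5))*31 = -48*3*31 = -144*31 = -4464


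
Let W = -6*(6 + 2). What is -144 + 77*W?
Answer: -3840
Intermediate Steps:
W = -48 (W = -6*8 = -48)
-144 + 77*W = -144 + 77*(-48) = -144 - 3696 = -3840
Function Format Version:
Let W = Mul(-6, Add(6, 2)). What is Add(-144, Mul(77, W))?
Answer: -3840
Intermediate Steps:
W = -48 (W = Mul(-6, 8) = -48)
Add(-144, Mul(77, W)) = Add(-144, Mul(77, -48)) = Add(-144, -3696) = -3840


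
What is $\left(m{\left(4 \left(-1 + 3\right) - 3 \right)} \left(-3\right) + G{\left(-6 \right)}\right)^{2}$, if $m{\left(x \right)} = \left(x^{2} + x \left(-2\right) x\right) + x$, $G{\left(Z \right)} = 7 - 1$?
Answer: $4356$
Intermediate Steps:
$G{\left(Z \right)} = 6$
$m{\left(x \right)} = x - x^{2}$ ($m{\left(x \right)} = \left(x^{2} + - 2 x x\right) + x = \left(x^{2} - 2 x^{2}\right) + x = - x^{2} + x = x - x^{2}$)
$\left(m{\left(4 \left(-1 + 3\right) - 3 \right)} \left(-3\right) + G{\left(-6 \right)}\right)^{2} = \left(\left(4 \left(-1 + 3\right) - 3\right) \left(1 - \left(4 \left(-1 + 3\right) - 3\right)\right) \left(-3\right) + 6\right)^{2} = \left(\left(4 \cdot 2 - 3\right) \left(1 - \left(4 \cdot 2 - 3\right)\right) \left(-3\right) + 6\right)^{2} = \left(\left(8 - 3\right) \left(1 - \left(8 - 3\right)\right) \left(-3\right) + 6\right)^{2} = \left(5 \left(1 - 5\right) \left(-3\right) + 6\right)^{2} = \left(5 \left(-4\right) \left(-3\right) + 6\right)^{2} = \left(\left(-20\right) \left(-3\right) + 6\right)^{2} = \left(60 + 6\right)^{2} = 66^{2} = 4356$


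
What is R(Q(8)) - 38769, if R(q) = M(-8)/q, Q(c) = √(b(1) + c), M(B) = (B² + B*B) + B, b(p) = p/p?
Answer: -38729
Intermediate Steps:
b(p) = 1
M(B) = B + 2*B² (M(B) = (B² + B²) + B = 2*B² + B = B + 2*B²)
Q(c) = √(1 + c)
R(q) = 120/q (R(q) = (-8*(1 + 2*(-8)))/q = (-8*(1 - 16))/q = (-8*(-15))/q = 120/q)
R(Q(8)) - 38769 = 120/(√(1 + 8)) - 38769 = 120/(√9) - 38769 = 120/3 - 38769 = 120*(⅓) - 38769 = 40 - 38769 = -38729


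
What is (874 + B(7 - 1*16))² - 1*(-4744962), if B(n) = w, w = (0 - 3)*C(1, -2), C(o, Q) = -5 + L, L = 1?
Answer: 5529958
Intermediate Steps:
C(o, Q) = -4 (C(o, Q) = -5 + 1 = -4)
w = 12 (w = (0 - 3)*(-4) = -3*(-4) = 12)
B(n) = 12
(874 + B(7 - 1*16))² - 1*(-4744962) = (874 + 12)² - 1*(-4744962) = 886² + 4744962 = 784996 + 4744962 = 5529958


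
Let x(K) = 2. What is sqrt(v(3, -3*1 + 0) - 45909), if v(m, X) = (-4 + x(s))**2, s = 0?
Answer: I*sqrt(45905) ≈ 214.25*I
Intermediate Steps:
v(m, X) = 4 (v(m, X) = (-4 + 2)**2 = (-2)**2 = 4)
sqrt(v(3, -3*1 + 0) - 45909) = sqrt(4 - 45909) = sqrt(-45905) = I*sqrt(45905)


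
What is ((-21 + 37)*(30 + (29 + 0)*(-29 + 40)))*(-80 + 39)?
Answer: -228944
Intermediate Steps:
((-21 + 37)*(30 + (29 + 0)*(-29 + 40)))*(-80 + 39) = (16*(30 + 29*11))*(-41) = (16*(30 + 319))*(-41) = (16*349)*(-41) = 5584*(-41) = -228944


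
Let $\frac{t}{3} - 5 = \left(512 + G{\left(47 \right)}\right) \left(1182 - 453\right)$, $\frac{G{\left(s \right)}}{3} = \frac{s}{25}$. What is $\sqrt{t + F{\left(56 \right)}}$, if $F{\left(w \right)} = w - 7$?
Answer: $\frac{\sqrt{28303567}}{5} \approx 1064.0$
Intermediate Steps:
$F{\left(w \right)} = -7 + w$ ($F{\left(w \right)} = w - 7 = -7 + w$)
$G{\left(s \right)} = \frac{3 s}{25}$ ($G{\left(s \right)} = 3 \frac{s}{25} = \frac{3 s}{25}$)
$t = \frac{28302342}{25}$ ($t = 15 + 3 \left(512 + \frac{3}{25} \cdot 47\right) \left(1182 - 453\right) = 15 + 3 \left(512 + \frac{141}{25}\right) 729 = 15 + 3 \cdot \frac{12941}{25} \cdot 729 = 15 + 3 \cdot \frac{9433989}{25} = 15 + \frac{28301967}{25} = \frac{28302342}{25} \approx 1.1321 \cdot 10^{6}$)
$\sqrt{t + F{\left(56 \right)}} = \sqrt{\frac{28302342}{25} + \left(-7 + 56\right)} = \sqrt{\frac{28302342}{25} + 49} = \sqrt{\frac{28303567}{25}} = \frac{\sqrt{28303567}}{5}$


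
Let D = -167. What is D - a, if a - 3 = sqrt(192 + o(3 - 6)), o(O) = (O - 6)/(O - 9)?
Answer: -170 - sqrt(771)/2 ≈ -183.88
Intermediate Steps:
o(O) = (-6 + O)/(-9 + O)
a = 3 + sqrt(771)/2 (a = 3 + sqrt(192 + (-6 + (3 - 6))/(-9 + (3 - 6))) = 3 + sqrt(192 + (-6 - 3)/(-9 - 3)) = 3 + sqrt(192 - 9/(-12)) = 3 + sqrt(192 - 1/12*(-9)) = 3 + sqrt(192 + 3/4) = 3 + sqrt(771/4) = 3 + sqrt(771)/2 ≈ 16.883)
D - a = -167 - (3 + sqrt(771)/2) = -167 + (-3 - sqrt(771)/2) = -170 - sqrt(771)/2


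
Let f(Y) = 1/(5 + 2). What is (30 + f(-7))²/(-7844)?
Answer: -44521/384356 ≈ -0.11583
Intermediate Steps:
f(Y) = ⅐ (f(Y) = 1/7 = ⅐)
(30 + f(-7))²/(-7844) = (30 + ⅐)²/(-7844) = (211/7)²*(-1/7844) = (44521/49)*(-1/7844) = -44521/384356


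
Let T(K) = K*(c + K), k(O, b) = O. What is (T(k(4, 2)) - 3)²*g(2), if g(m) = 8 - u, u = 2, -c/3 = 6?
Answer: 20886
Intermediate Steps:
c = -18 (c = -3*6 = -18)
g(m) = 6 (g(m) = 8 - 1*2 = 8 - 2 = 6)
T(K) = K*(-18 + K)
(T(k(4, 2)) - 3)²*g(2) = (4*(-18 + 4) - 3)²*6 = (4*(-14) - 3)²*6 = (-56 - 3)²*6 = (-59)²*6 = 3481*6 = 20886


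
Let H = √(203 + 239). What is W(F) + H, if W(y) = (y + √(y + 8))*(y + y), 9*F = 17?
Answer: 578/81 + √442 + 34*√89/27 ≈ 40.039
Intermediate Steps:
F = 17/9 (F = (⅑)*17 = 17/9 ≈ 1.8889)
H = √442 ≈ 21.024
W(y) = 2*y*(y + √(8 + y)) (W(y) = (y + √(8 + y))*(2*y) = 2*y*(y + √(8 + y)))
W(F) + H = 2*(17/9)*(17/9 + √(8 + 17/9)) + √442 = 2*(17/9)*(17/9 + √(89/9)) + √442 = 2*(17/9)*(17/9 + √89/3) + √442 = (578/81 + 34*√89/27) + √442 = 578/81 + √442 + 34*√89/27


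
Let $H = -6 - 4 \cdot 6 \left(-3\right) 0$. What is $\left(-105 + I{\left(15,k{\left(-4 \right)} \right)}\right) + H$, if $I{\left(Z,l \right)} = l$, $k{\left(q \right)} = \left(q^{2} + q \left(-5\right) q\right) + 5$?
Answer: $-170$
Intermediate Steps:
$k{\left(q \right)} = 5 - 4 q^{2}$ ($k{\left(q \right)} = \left(q^{2} + - 5 q q\right) + 5 = \left(q^{2} - 5 q^{2}\right) + 5 = - 4 q^{2} + 5 = 5 - 4 q^{2}$)
$H = -6$ ($H = -6 - 4 \left(\left(-18\right) 0\right) = -6 - 0 = -6 + 0 = -6$)
$\left(-105 + I{\left(15,k{\left(-4 \right)} \right)}\right) + H = \left(-105 + \left(5 - 4 \left(-4\right)^{2}\right)\right) - 6 = \left(-105 + \left(5 - 64\right)\right) - 6 = \left(-105 - 59\right) - 6 = -164 - 6 = -170$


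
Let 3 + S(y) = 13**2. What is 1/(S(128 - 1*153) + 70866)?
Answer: 1/71032 ≈ 1.4078e-5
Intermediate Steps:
S(y) = 166 (S(y) = -3 + 13**2 = -3 + 169 = 166)
1/(S(128 - 1*153) + 70866) = 1/(166 + 70866) = 1/71032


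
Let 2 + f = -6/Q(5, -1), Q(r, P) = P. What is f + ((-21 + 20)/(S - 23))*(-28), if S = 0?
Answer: 64/23 ≈ 2.7826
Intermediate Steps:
f = 4 (f = -2 - 6/(-1) = -2 - 6*(-1) = -2 + 6 = 4)
f + ((-21 + 20)/(S - 23))*(-28) = 4 + ((-21 + 20)/(0 - 23))*(-28) = 4 - 1/(-23)*(-28) = 4 - 1*(-1/23)*(-28) = 4 + (1/23)*(-28) = 4 - 28/23 = 64/23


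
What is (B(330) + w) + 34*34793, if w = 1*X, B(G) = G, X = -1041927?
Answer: 141365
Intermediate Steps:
w = -1041927 (w = 1*(-1041927) = -1041927)
(B(330) + w) + 34*34793 = (330 - 1041927) + 34*34793 = -1041597 + 1182962 = 141365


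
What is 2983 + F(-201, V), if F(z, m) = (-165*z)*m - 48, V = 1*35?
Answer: 1163710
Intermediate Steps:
V = 35
F(z, m) = -48 - 165*m*z (F(z, m) = -165*m*z - 48 = -48 - 165*m*z)
2983 + F(-201, V) = 2983 + (-48 - 165*35*(-201)) = 2983 + (-48 + 1160775) = 2983 + 1160727 = 1163710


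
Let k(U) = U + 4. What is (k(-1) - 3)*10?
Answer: 0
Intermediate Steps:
k(U) = 4 + U
(k(-1) - 3)*10 = ((4 - 1) - 3)*10 = (3 - 3)*10 = 0*10 = 0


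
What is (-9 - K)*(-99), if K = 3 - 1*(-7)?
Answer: 1881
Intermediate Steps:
K = 10 (K = 3 + 7 = 10)
(-9 - K)*(-99) = (-9 - 1*10)*(-99) = (-9 - 10)*(-99) = -19*(-99) = 1881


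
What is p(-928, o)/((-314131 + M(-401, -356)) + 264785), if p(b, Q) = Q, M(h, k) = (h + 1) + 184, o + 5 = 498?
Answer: -493/49562 ≈ -0.0099471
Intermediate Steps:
o = 493 (o = -5 + 498 = 493)
M(h, k) = 185 + h (M(h, k) = (1 + h) + 184 = 185 + h)
p(-928, o)/((-314131 + M(-401, -356)) + 264785) = 493/((-314131 + (185 - 401)) + 264785) = 493/((-314131 - 216) + 264785) = 493/(-314347 + 264785) = 493/(-49562) = 493*(-1/49562) = -493/49562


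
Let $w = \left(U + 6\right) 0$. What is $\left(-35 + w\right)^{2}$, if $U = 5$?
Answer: $1225$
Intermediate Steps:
$w = 0$ ($w = \left(5 + 6\right) 0 = 11 \cdot 0 = 0$)
$\left(-35 + w\right)^{2} = \left(-35 + 0\right)^{2} = \left(-35\right)^{2} = 1225$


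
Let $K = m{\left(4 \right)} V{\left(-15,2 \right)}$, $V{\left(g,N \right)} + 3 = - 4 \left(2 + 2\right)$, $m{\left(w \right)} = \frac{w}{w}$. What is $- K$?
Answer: $19$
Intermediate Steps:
$m{\left(w \right)} = 1$
$V{\left(g,N \right)} = -19$ ($V{\left(g,N \right)} = -3 - 4 \left(2 + 2\right) = -3 - 16 = -19$)
$K = -19$ ($K = 1 \left(-19\right) = -19$)
$- K = \left(-1\right) \left(-19\right) = 19$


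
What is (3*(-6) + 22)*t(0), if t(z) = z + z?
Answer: 0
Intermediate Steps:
t(z) = 2*z
(3*(-6) + 22)*t(0) = (3*(-6) + 22)*(2*0) = (-18 + 22)*0 = 4*0 = 0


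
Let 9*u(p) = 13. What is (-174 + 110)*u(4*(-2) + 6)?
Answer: -832/9 ≈ -92.444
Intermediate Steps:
u(p) = 13/9 (u(p) = (1/9)*13 = 13/9)
(-174 + 110)*u(4*(-2) + 6) = (-174 + 110)*(13/9) = -64*13/9 = -832/9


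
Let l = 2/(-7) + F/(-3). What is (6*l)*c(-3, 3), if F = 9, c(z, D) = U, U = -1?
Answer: 138/7 ≈ 19.714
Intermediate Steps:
c(z, D) = -1
l = -23/7 (l = 2/(-7) + 9/(-3) = 2*(-⅐) + 9*(-⅓) = -2/7 - 3 = -23/7 ≈ -3.2857)
(6*l)*c(-3, 3) = (6*(-23/7))*(-1) = -138/7*(-1) = 138/7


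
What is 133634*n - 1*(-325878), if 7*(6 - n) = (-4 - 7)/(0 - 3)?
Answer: 22211348/21 ≈ 1.0577e+6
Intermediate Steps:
n = 115/21 (n = 6 - (-4 - 7)/(7*(0 - 3)) = 6 - (-11)/(7*(-3)) = 6 - (-11)*(-1)/(7*3) = 6 - ⅐*11/3 = 6 - 11/21 = 115/21 ≈ 5.4762)
133634*n - 1*(-325878) = 133634*(115/21) - 1*(-325878) = 15367910/21 + 325878 = 22211348/21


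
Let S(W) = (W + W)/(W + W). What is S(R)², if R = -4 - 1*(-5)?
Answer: 1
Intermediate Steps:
R = 1 (R = -4 + 5 = 1)
S(W) = 1 (S(W) = (2*W)/((2*W)) = (2*W)*(1/(2*W)) = 1)
S(R)² = 1² = 1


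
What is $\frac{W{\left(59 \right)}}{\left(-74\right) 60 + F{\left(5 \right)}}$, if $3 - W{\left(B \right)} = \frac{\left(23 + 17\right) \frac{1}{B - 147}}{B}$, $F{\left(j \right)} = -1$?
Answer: $- \frac{1952}{2882209} \approx -0.00067726$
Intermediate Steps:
$W{\left(B \right)} = 3 - \frac{40}{B \left(-147 + B\right)}$ ($W{\left(B \right)} = 3 - \frac{\left(23 + 17\right) \frac{1}{B - 147}}{B} = 3 - \frac{40 \frac{1}{-147 + B}}{B} = 3 - \frac{40}{B \left(-147 + B\right)}$)
$\frac{W{\left(59 \right)}}{\left(-74\right) 60 + F{\left(5 \right)}} = \frac{\frac{1}{59} \frac{1}{-147 + 59} \left(-40 - 26019 + 3 \cdot 59^{2}\right)}{\left(-74\right) 60 - 1} = \frac{\frac{1}{59} \frac{1}{-88} \left(-40 - 26019 + 3 \cdot 3481\right)}{-4440 - 1} = \frac{\frac{1}{59} \left(- \frac{1}{88}\right) \left(-40 - 26019 + 10443\right)}{-4441} = \frac{1}{59} \left(- \frac{1}{88}\right) \left(-15616\right) \left(- \frac{1}{4441}\right) = \frac{1952}{649} \left(- \frac{1}{4441}\right) = - \frac{1952}{2882209}$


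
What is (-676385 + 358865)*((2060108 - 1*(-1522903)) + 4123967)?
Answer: -2447119654560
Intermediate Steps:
(-676385 + 358865)*((2060108 - 1*(-1522903)) + 4123967) = -317520*((2060108 + 1522903) + 4123967) = -317520*(3583011 + 4123967) = -317520*7706978 = -2447119654560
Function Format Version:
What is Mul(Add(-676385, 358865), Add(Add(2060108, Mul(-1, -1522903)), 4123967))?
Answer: -2447119654560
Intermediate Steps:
Mul(Add(-676385, 358865), Add(Add(2060108, Mul(-1, -1522903)), 4123967)) = Mul(-317520, Add(Add(2060108, 1522903), 4123967)) = Mul(-317520, Add(3583011, 4123967)) = Mul(-317520, 7706978) = -2447119654560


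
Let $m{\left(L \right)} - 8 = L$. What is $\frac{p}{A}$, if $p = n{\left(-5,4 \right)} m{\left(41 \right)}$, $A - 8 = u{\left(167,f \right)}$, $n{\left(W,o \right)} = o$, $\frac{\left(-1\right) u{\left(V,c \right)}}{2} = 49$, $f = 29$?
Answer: $- \frac{98}{45} \approx -2.1778$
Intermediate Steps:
$u{\left(V,c \right)} = -98$ ($u{\left(V,c \right)} = \left(-2\right) 49 = -98$)
$m{\left(L \right)} = 8 + L$
$A = -90$ ($A = 8 - 98 = -90$)
$p = 196$ ($p = 4 \left(8 + 41\right) = 4 \cdot 49 = 196$)
$\frac{p}{A} = \frac{196}{-90} = 196 \left(- \frac{1}{90}\right) = - \frac{98}{45}$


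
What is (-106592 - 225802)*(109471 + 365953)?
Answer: -158028085056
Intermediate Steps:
(-106592 - 225802)*(109471 + 365953) = -332394*475424 = -158028085056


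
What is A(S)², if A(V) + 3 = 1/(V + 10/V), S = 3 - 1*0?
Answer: 2916/361 ≈ 8.0776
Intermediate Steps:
S = 3 (S = 3 + 0 = 3)
A(V) = -3 + 1/(V + 10/V)
A(S)² = ((-30 + 3 - 3*3²)/(10 + 3²))² = ((-30 + 3 - 3*9)/(10 + 9))² = ((-30 + 3 - 27)/19)² = ((1/19)*(-54))² = (-54/19)² = 2916/361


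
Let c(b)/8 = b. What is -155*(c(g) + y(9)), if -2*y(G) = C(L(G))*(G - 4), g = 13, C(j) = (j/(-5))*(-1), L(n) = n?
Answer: -30845/2 ≈ -15423.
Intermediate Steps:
C(j) = j/5 (C(j) = (j*(-1/5))*(-1) = -j/5*(-1) = j/5)
c(b) = 8*b
y(G) = -G*(-4 + G)/10 (y(G) = -G/5*(G - 4)/2 = -G/5*(-4 + G)/2 = -G*(-4 + G)/10)
-155*(c(g) + y(9)) = -155*(8*13 + (1/10)*9*(4 - 1*9)) = -155*(104 + (1/10)*9*(4 - 9)) = -155*(104 + (1/10)*9*(-5)) = -155*(104 - 9/2) = -155*199/2 = -30845/2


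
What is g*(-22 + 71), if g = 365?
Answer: 17885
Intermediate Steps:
g*(-22 + 71) = 365*(-22 + 71) = 365*49 = 17885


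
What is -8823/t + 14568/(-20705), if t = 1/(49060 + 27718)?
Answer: -14025821561838/20705 ≈ -6.7741e+8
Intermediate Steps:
t = 1/76778 ≈ 1.3025e-5
-8823/t + 14568/(-20705) = -8823/1/76778 + 14568/(-20705) = -8823*76778 + 14568*(-1/20705) = -677412294 - 14568/20705 = -14025821561838/20705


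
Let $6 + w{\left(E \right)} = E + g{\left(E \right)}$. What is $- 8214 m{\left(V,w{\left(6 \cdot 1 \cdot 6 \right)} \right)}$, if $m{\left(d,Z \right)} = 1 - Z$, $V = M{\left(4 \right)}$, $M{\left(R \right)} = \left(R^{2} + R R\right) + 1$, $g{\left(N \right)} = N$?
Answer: $533910$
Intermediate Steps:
$M{\left(R \right)} = 1 + 2 R^{2}$ ($M{\left(R \right)} = \left(R^{2} + R^{2}\right) + 1 = 2 R^{2} + 1 = 1 + 2 R^{2}$)
$V = 33$ ($V = 1 + 2 \cdot 4^{2} = 1 + 2 \cdot 16 = 1 + 32 = 33$)
$w{\left(E \right)} = -6 + 2 E$ ($w{\left(E \right)} = -6 + \left(E + E\right) = -6 + 2 E$)
$- 8214 m{\left(V,w{\left(6 \cdot 1 \cdot 6 \right)} \right)} = - 8214 \left(1 - \left(-6 + 2 \cdot 6 \cdot 1 \cdot 6\right)\right) = - 8214 \left(1 - \left(-6 + 2 \cdot 6 \cdot 6\right)\right) = - 8214 \left(1 - \left(-6 + 2 \cdot 36\right)\right) = - 8214 \left(1 - \left(-6 + 72\right)\right) = - 8214 \left(1 - 66\right) = \left(-8214\right) \left(-65\right) = 533910$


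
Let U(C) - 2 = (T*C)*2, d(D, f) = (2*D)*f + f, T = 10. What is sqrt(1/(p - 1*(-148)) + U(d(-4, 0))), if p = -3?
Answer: sqrt(42195)/145 ≈ 1.4166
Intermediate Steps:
d(D, f) = f + 2*D*f (d(D, f) = 2*D*f + f = f + 2*D*f)
U(C) = 2 + 20*C (U(C) = 2 + (10*C)*2 = 2 + 20*C)
sqrt(1/(p - 1*(-148)) + U(d(-4, 0))) = sqrt(1/(-3 - 1*(-148)) + (2 + 20*(0*(1 + 2*(-4))))) = sqrt(1/(-3 + 148) + (2 + 20*(0*(1 - 8)))) = sqrt(1/145 + (2 + 20*(0*(-7)))) = sqrt(1/145 + (2 + 20*0)) = sqrt(1/145 + (2 + 0)) = sqrt(1/145 + 2) = sqrt(291/145) = sqrt(42195)/145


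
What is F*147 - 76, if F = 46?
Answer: 6686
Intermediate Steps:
F*147 - 76 = 46*147 - 76 = 6762 - 76 = 6686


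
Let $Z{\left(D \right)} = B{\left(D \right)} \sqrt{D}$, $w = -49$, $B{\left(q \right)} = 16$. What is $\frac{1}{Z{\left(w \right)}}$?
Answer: $- \frac{i}{112} \approx - 0.0089286 i$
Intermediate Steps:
$Z{\left(D \right)} = 16 \sqrt{D}$
$\frac{1}{Z{\left(w \right)}} = \frac{1}{16 \sqrt{-49}} = \frac{1}{16 \cdot 7 i} = \frac{1}{112 i} = - \frac{i}{112}$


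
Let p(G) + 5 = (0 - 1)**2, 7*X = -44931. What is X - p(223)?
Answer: -44903/7 ≈ -6414.7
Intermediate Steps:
X = -44931/7 (X = (1/7)*(-44931) = -44931/7 ≈ -6418.7)
p(G) = -4 (p(G) = -5 + (0 - 1)**2 = -5 + (-1)**2 = -5 + 1 = -4)
X - p(223) = -44931/7 - 1*(-4) = -44931/7 + 4 = -44903/7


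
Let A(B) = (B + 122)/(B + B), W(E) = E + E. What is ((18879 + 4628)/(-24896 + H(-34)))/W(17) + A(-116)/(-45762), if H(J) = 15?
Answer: -20796972147/748442574328 ≈ -0.027787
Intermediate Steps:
W(E) = 2*E
A(B) = (122 + B)/(2*B) (A(B) = (122 + B)/((2*B)) = (122 + B)*(1/(2*B)) = (122 + B)/(2*B))
((18879 + 4628)/(-24896 + H(-34)))/W(17) + A(-116)/(-45762) = ((18879 + 4628)/(-24896 + 15))/((2*17)) + ((½)*(122 - 116)/(-116))/(-45762) = (23507/(-24881))/34 + ((½)*(-1/116)*6)*(-1/45762) = (23507*(-1/24881))*(1/34) - 3/116*(-1/45762) = -23507/24881*1/34 + 1/1769464 = -23507/845954 + 1/1769464 = -20796972147/748442574328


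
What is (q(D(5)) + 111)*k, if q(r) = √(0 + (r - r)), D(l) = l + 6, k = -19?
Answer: -2109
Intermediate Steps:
D(l) = 6 + l
q(r) = 0 (q(r) = √(0 + 0) = √0 = 0)
(q(D(5)) + 111)*k = (0 + 111)*(-19) = 111*(-19) = -2109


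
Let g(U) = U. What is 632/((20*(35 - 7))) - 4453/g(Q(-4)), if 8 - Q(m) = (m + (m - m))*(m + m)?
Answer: 156803/840 ≈ 186.67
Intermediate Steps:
Q(m) = 8 - 2*m**2 (Q(m) = 8 - (m + (m - m))*(m + m) = 8 - (m + 0)*2*m = 8 - m*2*m = 8 - 2*m**2)
632/((20*(35 - 7))) - 4453/g(Q(-4)) = 632/((20*(35 - 7))) - 4453/(8 - 2*(-4)**2) = 632/((20*28)) - 4453/(8 - 2*16) = 632/560 - 4453/(8 - 32) = 632*(1/560) - 4453/(-24) = 79/70 - 4453*(-1/24) = 79/70 + 4453/24 = 156803/840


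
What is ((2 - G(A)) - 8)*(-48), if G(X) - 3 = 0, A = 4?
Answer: 432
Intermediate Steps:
G(X) = 3 (G(X) = 3 + 0 = 3)
((2 - G(A)) - 8)*(-48) = ((2 - 1*3) - 8)*(-48) = ((2 - 3) - 8)*(-48) = (-1 - 8)*(-48) = -9*(-48) = 432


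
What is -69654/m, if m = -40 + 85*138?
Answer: -34827/5845 ≈ -5.9584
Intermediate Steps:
m = 11690 (m = -40 + 11730 = 11690)
-69654/m = -69654/11690 = -69654*1/11690 = -34827/5845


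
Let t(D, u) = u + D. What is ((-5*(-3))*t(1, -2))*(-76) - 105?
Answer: 1035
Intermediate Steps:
t(D, u) = D + u
((-5*(-3))*t(1, -2))*(-76) - 105 = ((-5*(-3))*(1 - 2))*(-76) - 105 = (15*(-1))*(-76) - 105 = -15*(-76) - 105 = 1140 - 105 = 1035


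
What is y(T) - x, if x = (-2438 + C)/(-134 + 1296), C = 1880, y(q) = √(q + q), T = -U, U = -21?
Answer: 279/581 + √42 ≈ 6.9609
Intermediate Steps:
T = 21 (T = -1*(-21) = 21)
y(q) = √2*√q (y(q) = √(2*q) = √2*√q)
x = -279/581 (x = (-2438 + 1880)/(-134 + 1296) = -558/1162 = -558*1/1162 = -279/581 ≈ -0.48021)
y(T) - x = √2*√21 - 1*(-279/581) = √42 + 279/581 = 279/581 + √42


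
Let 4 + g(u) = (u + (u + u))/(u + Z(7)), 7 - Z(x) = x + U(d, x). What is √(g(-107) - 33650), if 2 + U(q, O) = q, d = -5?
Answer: I*√3365079/10 ≈ 183.44*I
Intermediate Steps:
U(q, O) = -2 + q
Z(x) = 14 - x (Z(x) = 7 - (x + (-2 - 5)) = 7 - (x - 7) = 7 - (-7 + x) = 7 + (7 - x) = 14 - x)
g(u) = -4 + 3*u/(7 + u) (g(u) = -4 + (u + (u + u))/(u + (14 - 1*7)) = -4 + (u + 2*u)/(u + (14 - 7)) = -4 + (3*u)/(u + 7) = -4 + (3*u)/(7 + u) = -4 + 3*u/(7 + u))
√(g(-107) - 33650) = √((-28 - 1*(-107))/(7 - 107) - 33650) = √((-28 + 107)/(-100) - 33650) = √(-1/100*79 - 33650) = √(-79/100 - 33650) = √(-3365079/100) = I*√3365079/10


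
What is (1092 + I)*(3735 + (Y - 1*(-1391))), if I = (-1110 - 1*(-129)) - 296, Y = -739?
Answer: -811595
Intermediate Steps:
I = -1277 (I = (-1110 + 129) - 296 = -981 - 296 = -1277)
(1092 + I)*(3735 + (Y - 1*(-1391))) = (1092 - 1277)*(3735 + (-739 - 1*(-1391))) = -185*(3735 + (-739 + 1391)) = -185*(3735 + 652) = -185*4387 = -811595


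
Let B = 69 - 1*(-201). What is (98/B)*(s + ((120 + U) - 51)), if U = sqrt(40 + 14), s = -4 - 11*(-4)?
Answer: 5341/135 + 49*sqrt(6)/45 ≈ 42.230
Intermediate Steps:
B = 270 (B = 69 + 201 = 270)
s = 40 (s = -4 + 44 = 40)
U = 3*sqrt(6) (U = sqrt(54) = 3*sqrt(6) ≈ 7.3485)
(98/B)*(s + ((120 + U) - 51)) = (98/270)*(40 + ((120 + 3*sqrt(6)) - 51)) = (98*(1/270))*(40 + (69 + 3*sqrt(6))) = 49*(109 + 3*sqrt(6))/135 = 5341/135 + 49*sqrt(6)/45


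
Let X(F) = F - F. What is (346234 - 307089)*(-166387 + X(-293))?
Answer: -6513219115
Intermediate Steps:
X(F) = 0
(346234 - 307089)*(-166387 + X(-293)) = (346234 - 307089)*(-166387 + 0) = 39145*(-166387) = -6513219115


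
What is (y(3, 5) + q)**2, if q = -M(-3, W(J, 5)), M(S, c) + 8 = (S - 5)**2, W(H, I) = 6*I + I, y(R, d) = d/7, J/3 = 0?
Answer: 149769/49 ≈ 3056.5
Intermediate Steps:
J = 0 (J = 3*0 = 0)
y(R, d) = d/7 (y(R, d) = d*(1/7) = d/7)
W(H, I) = 7*I
M(S, c) = -8 + (-5 + S)**2 (M(S, c) = -8 + (S - 5)**2 = -8 + (-5 + S)**2)
q = -56 (q = -(-8 + (-5 - 3)**2) = -(-8 + (-8)**2) = -(-8 + 64) = -1*56 = -56)
(y(3, 5) + q)**2 = ((1/7)*5 - 56)**2 = (5/7 - 56)**2 = (-387/7)**2 = 149769/49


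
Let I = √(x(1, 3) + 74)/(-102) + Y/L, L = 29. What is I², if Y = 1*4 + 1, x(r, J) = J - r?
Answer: 81004/2187441 - 10*√19/1479 ≈ 0.0075595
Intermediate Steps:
Y = 5 (Y = 4 + 1 = 5)
I = 5/29 - √19/51 (I = √((3 - 1*1) + 74)/(-102) + 5/29 = √((3 - 1) + 74)*(-1/102) + 5*(1/29) = √(2 + 74)*(-1/102) + 5/29 = √76*(-1/102) + 5/29 = (2*√19)*(-1/102) + 5/29 = -√19/51 + 5/29 = 5/29 - √19/51 ≈ 0.086945)
I² = (5/29 - √19/51)²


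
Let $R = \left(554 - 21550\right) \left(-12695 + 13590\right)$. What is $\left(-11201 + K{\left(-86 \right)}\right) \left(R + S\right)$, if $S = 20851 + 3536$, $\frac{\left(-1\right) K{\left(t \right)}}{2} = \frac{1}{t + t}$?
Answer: $\frac{18078001383405}{86} \approx 2.1021 \cdot 10^{11}$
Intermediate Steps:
$R = -18791420$ ($R = \left(-20996\right) 895 = -18791420$)
$K{\left(t \right)} = - \frac{1}{t}$ ($K{\left(t \right)} = - \frac{2}{t + t} = - \frac{2}{2 t} = - 2 \frac{1}{2 t} = - \frac{1}{t}$)
$S = 24387$
$\left(-11201 + K{\left(-86 \right)}\right) \left(R + S\right) = \left(-11201 - \frac{1}{-86}\right) \left(-18791420 + 24387\right) = \left(-11201 - - \frac{1}{86}\right) \left(-18767033\right) = \left(-11201 + \frac{1}{86}\right) \left(-18767033\right) = \left(- \frac{963285}{86}\right) \left(-18767033\right) = \frac{18078001383405}{86}$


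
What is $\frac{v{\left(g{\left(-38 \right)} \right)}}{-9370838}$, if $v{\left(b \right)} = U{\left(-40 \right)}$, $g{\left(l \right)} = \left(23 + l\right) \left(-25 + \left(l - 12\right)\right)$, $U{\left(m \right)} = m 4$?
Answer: $\frac{80}{4685419} \approx 1.7074 \cdot 10^{-5}$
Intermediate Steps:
$U{\left(m \right)} = 4 m$
$g{\left(l \right)} = \left(-37 + l\right) \left(23 + l\right)$ ($g{\left(l \right)} = \left(23 + l\right) \left(-25 + \left(-12 + l\right)\right) = \left(23 + l\right) \left(-37 + l\right) = \left(-37 + l\right) \left(23 + l\right)$)
$v{\left(b \right)} = -160$ ($v{\left(b \right)} = 4 \left(-40\right) = -160$)
$\frac{v{\left(g{\left(-38 \right)} \right)}}{-9370838} = - \frac{160}{-9370838} = \left(-160\right) \left(- \frac{1}{9370838}\right) = \frac{80}{4685419}$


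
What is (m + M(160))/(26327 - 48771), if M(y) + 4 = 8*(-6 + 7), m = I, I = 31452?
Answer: -7864/5611 ≈ -1.4015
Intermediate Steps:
m = 31452
M(y) = 4 (M(y) = -4 + 8*(-6 + 7) = -4 + 8*1 = -4 + 8 = 4)
(m + M(160))/(26327 - 48771) = (31452 + 4)/(26327 - 48771) = 31456/(-22444) = 31456*(-1/22444) = -7864/5611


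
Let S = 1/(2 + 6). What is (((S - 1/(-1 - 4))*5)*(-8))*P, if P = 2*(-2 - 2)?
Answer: 104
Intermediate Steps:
S = ⅛ (S = 1/8 = ⅛ ≈ 0.12500)
P = -8 (P = 2*(-4) = -8)
(((S - 1/(-1 - 4))*5)*(-8))*P = (((⅛ - 1/(-1 - 4))*5)*(-8))*(-8) = (((⅛ - 1/(-5))*5)*(-8))*(-8) = (((⅛ - 1*(-⅕))*5)*(-8))*(-8) = (((⅛ + ⅕)*5)*(-8))*(-8) = (((13/40)*5)*(-8))*(-8) = ((13/8)*(-8))*(-8) = -13*(-8) = 104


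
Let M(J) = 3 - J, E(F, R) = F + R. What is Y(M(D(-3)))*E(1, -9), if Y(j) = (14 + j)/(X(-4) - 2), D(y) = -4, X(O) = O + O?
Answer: 84/5 ≈ 16.800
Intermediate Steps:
X(O) = 2*O
Y(j) = -7/5 - j/10 (Y(j) = (14 + j)/(2*(-4) - 2) = (14 + j)/(-8 - 2) = (14 + j)/(-10) = (14 + j)*(-1/10) = -7/5 - j/10)
Y(M(D(-3)))*E(1, -9) = (-7/5 - (3 - 1*(-4))/10)*(1 - 9) = (-7/5 - (3 + 4)/10)*(-8) = (-7/5 - 1/10*7)*(-8) = (-7/5 - 7/10)*(-8) = -21/10*(-8) = 84/5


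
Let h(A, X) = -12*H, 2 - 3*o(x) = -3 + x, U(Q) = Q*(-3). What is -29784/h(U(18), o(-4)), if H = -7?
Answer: -2482/7 ≈ -354.57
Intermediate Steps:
U(Q) = -3*Q
o(x) = 5/3 - x/3 (o(x) = ⅔ - (-3 + x)/3 = ⅔ + (1 - x/3) = 5/3 - x/3)
h(A, X) = 84 (h(A, X) = -12*(-7) = 84)
-29784/h(U(18), o(-4)) = -29784/84 = -29784*1/84 = -2482/7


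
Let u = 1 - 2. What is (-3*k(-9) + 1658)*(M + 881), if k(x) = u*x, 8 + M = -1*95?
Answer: 1268918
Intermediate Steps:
M = -103 (M = -8 - 1*95 = -8 - 95 = -103)
u = -1
k(x) = -x
(-3*k(-9) + 1658)*(M + 881) = (-(-3)*(-9) + 1658)*(-103 + 881) = (-3*9 + 1658)*778 = (-27 + 1658)*778 = 1631*778 = 1268918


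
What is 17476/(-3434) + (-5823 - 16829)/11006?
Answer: -3972468/555803 ≈ -7.1473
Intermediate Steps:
17476/(-3434) + (-5823 - 16829)/11006 = 17476*(-1/3434) - 22652*1/11006 = -514/101 - 11326/5503 = -3972468/555803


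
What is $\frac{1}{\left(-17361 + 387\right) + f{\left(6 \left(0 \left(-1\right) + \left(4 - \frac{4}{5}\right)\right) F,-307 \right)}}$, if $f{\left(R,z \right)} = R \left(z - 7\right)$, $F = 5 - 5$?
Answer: $- \frac{1}{16974} \approx -5.8914 \cdot 10^{-5}$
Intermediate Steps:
$F = 0$
$f{\left(R,z \right)} = R \left(-7 + z\right)$
$\frac{1}{\left(-17361 + 387\right) + f{\left(6 \left(0 \left(-1\right) + \left(4 - \frac{4}{5}\right)\right) F,-307 \right)}} = \frac{1}{\left(-17361 + 387\right) + 6 \left(0 \left(-1\right) + \left(4 - \frac{4}{5}\right)\right) 0 \left(-7 - 307\right)} = \frac{1}{-16974 + 6 \left(0 + \left(4 - 4 \cdot \frac{1}{5}\right)\right) 0 \left(-314\right)} = \frac{1}{-16974 + 6 \left(0 + \left(4 - \frac{4}{5}\right)\right) 0 \left(-314\right)} = \frac{1}{-16974 + 6 \left(0 + \frac{16}{5}\right) 0 \left(-314\right)} = \frac{1}{-16974 + 6 \cdot \frac{16}{5} \cdot 0 \left(-314\right)} = \frac{1}{-16974 + \frac{96}{5} \cdot 0 \left(-314\right)} = \frac{1}{-16974 + 0 \left(-314\right)} = \frac{1}{-16974 + 0} = \frac{1}{-16974} = - \frac{1}{16974}$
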